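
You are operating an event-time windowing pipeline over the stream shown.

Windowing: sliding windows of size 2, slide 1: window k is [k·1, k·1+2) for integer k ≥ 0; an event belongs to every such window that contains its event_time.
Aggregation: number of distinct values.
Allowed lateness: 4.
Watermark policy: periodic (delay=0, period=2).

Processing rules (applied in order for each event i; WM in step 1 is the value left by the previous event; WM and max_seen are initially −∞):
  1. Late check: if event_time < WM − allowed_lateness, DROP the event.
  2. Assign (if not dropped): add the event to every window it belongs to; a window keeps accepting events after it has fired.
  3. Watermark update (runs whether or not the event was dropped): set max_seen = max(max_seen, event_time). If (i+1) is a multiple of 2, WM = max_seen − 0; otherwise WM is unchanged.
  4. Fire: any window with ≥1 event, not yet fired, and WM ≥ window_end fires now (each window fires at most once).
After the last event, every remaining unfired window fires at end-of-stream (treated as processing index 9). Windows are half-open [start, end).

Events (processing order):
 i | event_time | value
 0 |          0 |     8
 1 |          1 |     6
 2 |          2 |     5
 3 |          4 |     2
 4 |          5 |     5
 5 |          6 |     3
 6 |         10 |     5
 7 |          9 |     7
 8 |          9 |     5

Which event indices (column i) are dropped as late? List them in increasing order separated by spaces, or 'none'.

i=0 t=0 v=8: → [0,2); WM=−∞
i=1 t=1 v=6: → [1,3),[0,2); WM=1
i=2 t=2 v=5: → [2,4),[1,3); WM=1
i=3 t=4 v=2: → [4,6),[3,5); WM=4; [0,2) fires=2 [1,3) fires=2 [2,4) fires=1
i=4 t=5 v=5: → [5,7),[4,6); WM=4
i=5 t=6 v=3: → [6,8),[5,7); WM=6; [3,5) fires=1 [4,6) fires=2
i=6 t=10 v=5: → [10,12),[9,11); WM=6
i=7 t=9 v=7: → [9,11),[8,10); WM=10; [5,7) fires=2 [6,8) fires=1 [8,10) fires=1
i=8 t=9 v=5: → [9,11),[8,10); WM=10

none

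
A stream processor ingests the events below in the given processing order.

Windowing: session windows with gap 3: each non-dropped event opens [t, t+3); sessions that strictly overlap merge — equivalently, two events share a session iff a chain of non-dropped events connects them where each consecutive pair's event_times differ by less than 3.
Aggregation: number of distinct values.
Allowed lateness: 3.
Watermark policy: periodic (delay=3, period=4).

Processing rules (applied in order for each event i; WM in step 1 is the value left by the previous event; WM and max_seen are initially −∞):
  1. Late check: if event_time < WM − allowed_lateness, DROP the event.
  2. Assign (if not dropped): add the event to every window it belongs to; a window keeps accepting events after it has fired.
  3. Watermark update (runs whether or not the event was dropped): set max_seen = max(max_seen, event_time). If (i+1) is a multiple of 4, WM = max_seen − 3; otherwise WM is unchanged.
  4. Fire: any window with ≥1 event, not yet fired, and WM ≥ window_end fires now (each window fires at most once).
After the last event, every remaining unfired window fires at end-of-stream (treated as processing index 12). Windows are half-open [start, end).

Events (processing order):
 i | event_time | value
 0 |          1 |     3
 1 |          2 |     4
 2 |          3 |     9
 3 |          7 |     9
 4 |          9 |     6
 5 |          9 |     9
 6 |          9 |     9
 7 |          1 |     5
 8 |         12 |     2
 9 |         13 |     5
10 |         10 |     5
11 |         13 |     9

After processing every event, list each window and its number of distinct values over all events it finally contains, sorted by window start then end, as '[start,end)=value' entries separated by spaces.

i=0 t=1 v=3: → [1,4); WM=−∞
i=1 t=2 v=4: → [1,5); WM=−∞
i=2 t=3 v=9: → [1,6); WM=−∞
i=3 t=7 v=9: → [7,10); WM=4
i=4 t=9 v=6: → [7,12); WM=4
i=5 t=9 v=9: → [7,12); WM=4
i=6 t=9 v=9: → [7,12); WM=4
i=7 t=1 v=5: → [1,6); WM=6
i=8 t=12 v=2: → [12,15); WM=6
i=9 t=13 v=5: → [12,16); WM=6
i=10 t=10 v=5: → [7,16); WM=6
i=11 t=13 v=9: → [7,16); WM=10

[1,6)=4 [7,16)=4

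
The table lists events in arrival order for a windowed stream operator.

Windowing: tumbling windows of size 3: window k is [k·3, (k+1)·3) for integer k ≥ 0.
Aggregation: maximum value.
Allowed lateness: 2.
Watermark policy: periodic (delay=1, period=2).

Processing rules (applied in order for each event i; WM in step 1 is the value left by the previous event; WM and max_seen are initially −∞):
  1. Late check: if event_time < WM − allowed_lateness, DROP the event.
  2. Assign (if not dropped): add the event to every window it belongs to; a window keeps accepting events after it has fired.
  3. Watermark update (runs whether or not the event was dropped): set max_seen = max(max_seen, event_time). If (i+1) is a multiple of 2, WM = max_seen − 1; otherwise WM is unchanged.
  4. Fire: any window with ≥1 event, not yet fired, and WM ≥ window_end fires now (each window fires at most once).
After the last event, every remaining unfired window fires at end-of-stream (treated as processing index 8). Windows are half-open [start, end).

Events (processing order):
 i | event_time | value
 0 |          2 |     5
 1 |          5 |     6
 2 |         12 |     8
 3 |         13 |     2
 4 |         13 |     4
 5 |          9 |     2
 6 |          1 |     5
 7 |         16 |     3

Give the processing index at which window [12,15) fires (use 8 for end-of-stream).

i=0 t=2 v=5: → [0,3); WM=−∞
i=1 t=5 v=6: → [3,6); WM=4; [0,3) fires=5
i=2 t=12 v=8: → [12,15); WM=4
i=3 t=13 v=2: → [12,15); WM=12; [3,6) fires=6
i=4 t=13 v=4: → [12,15); WM=12
i=5 t=9 v=2: DROP (t<12-2); WM=12
i=6 t=1 v=5: DROP (t<12-2); WM=12
i=7 t=16 v=3: → [15,18); WM=15; [12,15) fires=8

7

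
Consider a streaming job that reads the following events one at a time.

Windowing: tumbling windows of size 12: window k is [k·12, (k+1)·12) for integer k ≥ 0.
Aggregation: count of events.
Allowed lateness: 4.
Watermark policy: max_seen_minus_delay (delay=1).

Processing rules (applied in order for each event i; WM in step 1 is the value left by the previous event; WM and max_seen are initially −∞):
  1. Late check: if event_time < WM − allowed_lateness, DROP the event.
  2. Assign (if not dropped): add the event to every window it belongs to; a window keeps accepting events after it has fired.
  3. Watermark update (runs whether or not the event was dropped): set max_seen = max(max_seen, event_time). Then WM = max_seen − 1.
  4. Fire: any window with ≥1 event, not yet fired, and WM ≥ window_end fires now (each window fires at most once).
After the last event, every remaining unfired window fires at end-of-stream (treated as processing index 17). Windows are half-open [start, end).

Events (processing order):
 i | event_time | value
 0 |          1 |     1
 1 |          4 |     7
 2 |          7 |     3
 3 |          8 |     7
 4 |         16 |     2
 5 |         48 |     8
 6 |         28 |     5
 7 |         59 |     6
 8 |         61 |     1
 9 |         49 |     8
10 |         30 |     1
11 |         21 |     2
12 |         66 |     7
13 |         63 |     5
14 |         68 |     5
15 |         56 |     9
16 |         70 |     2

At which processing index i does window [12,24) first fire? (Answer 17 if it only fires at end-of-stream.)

i=0 t=1 v=1: → [0,12); WM=0
i=1 t=4 v=7: → [0,12); WM=3
i=2 t=7 v=3: → [0,12); WM=6
i=3 t=8 v=7: → [0,12); WM=7
i=4 t=16 v=2: → [12,24); WM=15; [0,12) fires=4
i=5 t=48 v=8: → [48,60); WM=47; [12,24) fires=1
i=6 t=28 v=5: DROP (t<47-4); WM=47
i=7 t=59 v=6: → [48,60); WM=58
i=8 t=61 v=1: → [60,72); WM=60; [48,60) fires=2
i=9 t=49 v=8: DROP (t<60-4); WM=60
i=10 t=30 v=1: DROP (t<60-4); WM=60
i=11 t=21 v=2: DROP (t<60-4); WM=60
i=12 t=66 v=7: → [60,72); WM=65
i=13 t=63 v=5: → [60,72); WM=65
i=14 t=68 v=5: → [60,72); WM=67
i=15 t=56 v=9: DROP (t<67-4); WM=67
i=16 t=70 v=2: → [60,72); WM=69

5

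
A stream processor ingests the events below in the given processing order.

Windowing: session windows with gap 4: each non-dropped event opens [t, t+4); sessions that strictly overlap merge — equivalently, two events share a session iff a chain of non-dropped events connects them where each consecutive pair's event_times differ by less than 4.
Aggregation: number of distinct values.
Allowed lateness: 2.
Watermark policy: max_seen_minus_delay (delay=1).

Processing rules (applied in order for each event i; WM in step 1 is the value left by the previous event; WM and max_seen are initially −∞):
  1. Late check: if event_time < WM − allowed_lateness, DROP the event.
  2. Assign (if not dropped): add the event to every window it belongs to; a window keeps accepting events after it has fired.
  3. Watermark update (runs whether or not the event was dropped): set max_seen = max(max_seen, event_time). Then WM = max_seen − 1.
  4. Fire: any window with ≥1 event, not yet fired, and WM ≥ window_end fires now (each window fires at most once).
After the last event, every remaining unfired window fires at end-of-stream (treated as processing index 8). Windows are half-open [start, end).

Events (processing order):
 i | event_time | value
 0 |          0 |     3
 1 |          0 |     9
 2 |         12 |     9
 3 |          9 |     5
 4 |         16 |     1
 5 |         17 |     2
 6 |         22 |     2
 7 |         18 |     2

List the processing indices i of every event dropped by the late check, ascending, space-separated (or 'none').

i=0 t=0 v=3: → [0,4); WM=-1
i=1 t=0 v=9: → [0,4); WM=-1
i=2 t=12 v=9: → [12,16); WM=11
i=3 t=9 v=5: → [9,16); WM=11
i=4 t=16 v=1: → [16,20); WM=15
i=5 t=17 v=2: → [16,21); WM=16
i=6 t=22 v=2: → [22,26); WM=21
i=7 t=18 v=2: DROP (t<21-2); WM=21

7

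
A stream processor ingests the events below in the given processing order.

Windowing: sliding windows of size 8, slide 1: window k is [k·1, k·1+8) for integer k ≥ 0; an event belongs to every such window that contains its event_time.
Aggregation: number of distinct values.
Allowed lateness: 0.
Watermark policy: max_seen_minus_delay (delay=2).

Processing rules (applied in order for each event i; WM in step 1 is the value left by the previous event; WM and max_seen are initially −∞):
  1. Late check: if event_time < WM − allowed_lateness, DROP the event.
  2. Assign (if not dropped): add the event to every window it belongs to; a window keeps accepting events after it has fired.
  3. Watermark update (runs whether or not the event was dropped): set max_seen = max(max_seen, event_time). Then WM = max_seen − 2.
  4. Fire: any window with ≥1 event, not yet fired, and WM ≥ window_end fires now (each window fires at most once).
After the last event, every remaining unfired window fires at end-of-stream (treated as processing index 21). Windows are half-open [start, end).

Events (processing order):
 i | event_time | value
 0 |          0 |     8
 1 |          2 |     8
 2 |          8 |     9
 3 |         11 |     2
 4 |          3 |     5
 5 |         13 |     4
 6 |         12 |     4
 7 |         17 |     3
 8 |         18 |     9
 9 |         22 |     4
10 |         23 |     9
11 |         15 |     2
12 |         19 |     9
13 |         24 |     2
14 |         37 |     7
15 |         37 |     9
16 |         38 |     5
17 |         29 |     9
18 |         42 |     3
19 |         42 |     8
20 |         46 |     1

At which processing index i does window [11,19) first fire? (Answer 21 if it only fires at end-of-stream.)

i=0 t=0 v=8: → [0,8); WM=-2
i=1 t=2 v=8: → [2,10),[1,9),[0,8); WM=0
i=2 t=8 v=9: → [8,16),[7,15),[6,14),[5,13),[4,12),[3,11),[2,10),[1,9); WM=6
i=3 t=11 v=2: → [11,19),[10,18),[9,17),[8,16),[7,15),[6,14),[5,13),[4,12); WM=9; [0,8) fires=1 [1,9) fires=2
i=4 t=3 v=5: DROP (t<9-0); WM=9
i=5 t=13 v=4: → [13,21),[12,20),[11,19),[10,18),[9,17),[8,16),[7,15),[6,14); WM=11; [2,10) fires=2 [3,11) fires=1
i=6 t=12 v=4: → [12,20),[11,19),[10,18),[9,17),[8,16),[7,15),[6,14),[5,13); WM=11
i=7 t=17 v=3: → [17,25),[16,24),[15,23),[14,22),[13,21),[12,20),[11,19),[10,18); WM=15; [4,12) fires=2 [5,13) fires=3 [6,14) fires=3 [7,15) fires=3
i=8 t=18 v=9: → [18,26),[17,25),[16,24),[15,23),[14,22),[13,21),[12,20),[11,19); WM=16; [8,16) fires=3
i=9 t=22 v=4: → [22,30),[21,29),[20,28),[19,27),[18,26),[17,25),[16,24),[15,23); WM=20; [9,17) fires=2 [10,18) fires=3 [11,19) fires=4 [12,20) fires=3
i=10 t=23 v=9: → [23,31),[22,30),[21,29),[20,28),[19,27),[18,26),[17,25),[16,24); WM=21; [13,21) fires=3
i=11 t=15 v=2: DROP (t<21-0); WM=21
i=12 t=19 v=9: DROP (t<21-0); WM=21
i=13 t=24 v=2: → [24,32),[23,31),[22,30),[21,29),[20,28),[19,27),[18,26),[17,25); WM=22; [14,22) fires=2
i=14 t=37 v=7: → [37,45),[36,44),[35,43),[34,42),[33,41),[32,40),[31,39),[30,38); WM=35; [15,23) fires=3 [16,24) fires=3 [17,25) fires=4 [18,26) fires=3 [19,27) fires=3 [20,28) fires=3 [21,29) fires=3 [22,30) fires=3 [23,31) fires=2 [24,32) fires=1
i=15 t=37 v=9: → [37,45),[36,44),[35,43),[34,42),[33,41),[32,40),[31,39),[30,38); WM=35
i=16 t=38 v=5: → [38,46),[37,45),[36,44),[35,43),[34,42),[33,41),[32,40),[31,39); WM=36
i=17 t=29 v=9: DROP (t<36-0); WM=36
i=18 t=42 v=3: → [42,50),[41,49),[40,48),[39,47),[38,46),[37,45),[36,44),[35,43); WM=40; [30,38) fires=2 [31,39) fires=3 [32,40) fires=3
i=19 t=42 v=8: → [42,50),[41,49),[40,48),[39,47),[38,46),[37,45),[36,44),[35,43); WM=40
i=20 t=46 v=1: → [46,54),[45,53),[44,52),[43,51),[42,50),[41,49),[40,48),[39,47); WM=44; [33,41) fires=3 [34,42) fires=3 [35,43) fires=5 [36,44) fires=5

9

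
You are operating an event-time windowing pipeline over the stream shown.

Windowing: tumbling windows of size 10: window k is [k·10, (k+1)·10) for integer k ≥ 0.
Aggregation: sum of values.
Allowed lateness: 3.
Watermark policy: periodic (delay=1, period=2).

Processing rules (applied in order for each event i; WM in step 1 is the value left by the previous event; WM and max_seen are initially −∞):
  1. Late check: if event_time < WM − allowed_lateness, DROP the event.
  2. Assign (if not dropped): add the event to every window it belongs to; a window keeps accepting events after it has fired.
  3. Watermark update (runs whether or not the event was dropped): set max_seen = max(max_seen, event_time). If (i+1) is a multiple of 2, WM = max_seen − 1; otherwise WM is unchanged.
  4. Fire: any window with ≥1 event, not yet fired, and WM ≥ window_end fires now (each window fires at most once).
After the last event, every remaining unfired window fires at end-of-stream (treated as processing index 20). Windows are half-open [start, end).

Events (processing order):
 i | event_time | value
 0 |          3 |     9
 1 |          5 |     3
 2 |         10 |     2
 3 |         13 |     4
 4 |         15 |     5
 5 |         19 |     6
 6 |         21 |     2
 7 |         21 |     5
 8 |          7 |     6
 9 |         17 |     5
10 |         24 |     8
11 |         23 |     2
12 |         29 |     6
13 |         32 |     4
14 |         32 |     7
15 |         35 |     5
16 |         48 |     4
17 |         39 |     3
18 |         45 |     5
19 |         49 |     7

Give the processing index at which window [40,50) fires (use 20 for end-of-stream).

i=0 t=3 v=9: → [0,10); WM=−∞
i=1 t=5 v=3: → [0,10); WM=4
i=2 t=10 v=2: → [10,20); WM=4
i=3 t=13 v=4: → [10,20); WM=12; [0,10) fires=12
i=4 t=15 v=5: → [10,20); WM=12
i=5 t=19 v=6: → [10,20); WM=18
i=6 t=21 v=2: → [20,30); WM=18
i=7 t=21 v=5: → [20,30); WM=20; [10,20) fires=17
i=8 t=7 v=6: DROP (t<20-3); WM=20
i=9 t=17 v=5: → [10,20); WM=20
i=10 t=24 v=8: → [20,30); WM=20
i=11 t=23 v=2: → [20,30); WM=23
i=12 t=29 v=6: → [20,30); WM=23
i=13 t=32 v=4: → [30,40); WM=31; [20,30) fires=23
i=14 t=32 v=7: → [30,40); WM=31
i=15 t=35 v=5: → [30,40); WM=34
i=16 t=48 v=4: → [40,50); WM=34
i=17 t=39 v=3: → [30,40); WM=47; [30,40) fires=19
i=18 t=45 v=5: → [40,50); WM=47
i=19 t=49 v=7: → [40,50); WM=48

20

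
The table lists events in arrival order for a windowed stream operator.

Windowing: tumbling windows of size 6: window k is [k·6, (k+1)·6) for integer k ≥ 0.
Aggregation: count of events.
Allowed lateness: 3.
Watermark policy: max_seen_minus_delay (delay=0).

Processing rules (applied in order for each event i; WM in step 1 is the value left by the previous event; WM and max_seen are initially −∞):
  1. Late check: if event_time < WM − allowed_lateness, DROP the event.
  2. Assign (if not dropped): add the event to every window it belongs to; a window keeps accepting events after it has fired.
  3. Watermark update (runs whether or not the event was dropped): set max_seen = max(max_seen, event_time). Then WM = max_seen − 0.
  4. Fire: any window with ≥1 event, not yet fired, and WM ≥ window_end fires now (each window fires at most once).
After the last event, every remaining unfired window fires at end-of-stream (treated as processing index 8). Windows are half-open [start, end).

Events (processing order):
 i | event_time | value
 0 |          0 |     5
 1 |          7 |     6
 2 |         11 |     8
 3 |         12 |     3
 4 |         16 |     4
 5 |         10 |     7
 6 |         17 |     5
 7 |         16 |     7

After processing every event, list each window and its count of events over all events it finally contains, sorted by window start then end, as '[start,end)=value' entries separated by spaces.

i=0 t=0 v=5: → [0,6); WM=0
i=1 t=7 v=6: → [6,12); WM=7; [0,6) fires=1
i=2 t=11 v=8: → [6,12); WM=11
i=3 t=12 v=3: → [12,18); WM=12; [6,12) fires=2
i=4 t=16 v=4: → [12,18); WM=16
i=5 t=10 v=7: DROP (t<16-3); WM=16
i=6 t=17 v=5: → [12,18); WM=17
i=7 t=16 v=7: → [12,18); WM=17

[0,6)=1 [6,12)=2 [12,18)=4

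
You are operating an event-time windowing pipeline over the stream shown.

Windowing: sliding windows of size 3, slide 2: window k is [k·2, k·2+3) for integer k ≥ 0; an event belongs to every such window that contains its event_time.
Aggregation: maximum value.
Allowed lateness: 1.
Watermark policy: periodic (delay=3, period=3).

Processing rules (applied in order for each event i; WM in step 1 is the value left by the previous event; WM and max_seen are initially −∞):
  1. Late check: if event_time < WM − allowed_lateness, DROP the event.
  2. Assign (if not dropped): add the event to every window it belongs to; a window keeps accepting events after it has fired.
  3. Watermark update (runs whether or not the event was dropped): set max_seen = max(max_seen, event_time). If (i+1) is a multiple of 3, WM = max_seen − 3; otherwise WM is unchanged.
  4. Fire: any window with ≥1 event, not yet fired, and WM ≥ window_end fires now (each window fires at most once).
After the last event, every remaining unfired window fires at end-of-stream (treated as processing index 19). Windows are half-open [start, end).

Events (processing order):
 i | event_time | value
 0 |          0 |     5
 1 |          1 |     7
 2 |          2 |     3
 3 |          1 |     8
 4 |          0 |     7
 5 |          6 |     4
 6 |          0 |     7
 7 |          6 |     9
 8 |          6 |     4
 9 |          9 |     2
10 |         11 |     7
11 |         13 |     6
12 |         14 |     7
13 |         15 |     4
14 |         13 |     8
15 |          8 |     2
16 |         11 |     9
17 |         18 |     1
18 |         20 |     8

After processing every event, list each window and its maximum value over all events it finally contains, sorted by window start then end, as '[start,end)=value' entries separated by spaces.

i=0 t=0 v=5: → [0,3); WM=−∞
i=1 t=1 v=7: → [0,3); WM=−∞
i=2 t=2 v=3: → [2,5),[0,3); WM=-1
i=3 t=1 v=8: → [0,3); WM=-1
i=4 t=0 v=7: → [0,3); WM=-1
i=5 t=6 v=4: → [6,9),[4,7); WM=3; [0,3) fires=8
i=6 t=0 v=7: DROP (t<3-1); WM=3
i=7 t=6 v=9: → [6,9),[4,7); WM=3
i=8 t=6 v=4: → [6,9),[4,7); WM=3
i=9 t=9 v=2: → [8,11); WM=3
i=10 t=11 v=7: → [10,13); WM=3
i=11 t=13 v=6: → [12,15); WM=10; [2,5) fires=3 [4,7) fires=9 [6,9) fires=9
i=12 t=14 v=7: → [14,17),[12,15); WM=10
i=13 t=15 v=4: → [14,17); WM=10
i=14 t=13 v=8: → [12,15); WM=12; [8,11) fires=2
i=15 t=8 v=2: DROP (t<12-1); WM=12
i=16 t=11 v=9: → [10,13); WM=12
i=17 t=18 v=1: → [18,21),[16,19); WM=15; [10,13) fires=9 [12,15) fires=8
i=18 t=20 v=8: → [20,23),[18,21); WM=15

[0,3)=8 [2,5)=3 [4,7)=9 [6,9)=9 [8,11)=2 [10,13)=9 [12,15)=8 [14,17)=7 [16,19)=1 [18,21)=8 [20,23)=8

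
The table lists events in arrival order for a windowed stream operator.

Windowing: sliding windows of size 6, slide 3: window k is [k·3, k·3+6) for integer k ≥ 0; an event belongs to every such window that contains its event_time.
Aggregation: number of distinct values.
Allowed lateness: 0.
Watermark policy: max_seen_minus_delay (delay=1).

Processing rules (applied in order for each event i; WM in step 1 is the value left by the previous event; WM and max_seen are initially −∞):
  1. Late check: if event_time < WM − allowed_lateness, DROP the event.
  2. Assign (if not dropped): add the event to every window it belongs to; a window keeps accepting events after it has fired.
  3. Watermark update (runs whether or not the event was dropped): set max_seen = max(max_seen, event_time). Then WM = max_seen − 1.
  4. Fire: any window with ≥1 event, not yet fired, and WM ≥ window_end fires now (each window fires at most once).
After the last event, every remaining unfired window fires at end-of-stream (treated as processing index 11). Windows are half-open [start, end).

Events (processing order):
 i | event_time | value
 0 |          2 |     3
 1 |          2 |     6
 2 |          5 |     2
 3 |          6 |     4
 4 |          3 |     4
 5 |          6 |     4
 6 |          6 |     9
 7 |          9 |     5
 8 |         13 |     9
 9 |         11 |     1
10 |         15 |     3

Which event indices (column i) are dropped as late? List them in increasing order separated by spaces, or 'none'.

i=0 t=2 v=3: → [0,6); WM=1
i=1 t=2 v=6: → [0,6); WM=1
i=2 t=5 v=2: → [3,9),[0,6); WM=4
i=3 t=6 v=4: → [6,12),[3,9); WM=5
i=4 t=3 v=4: DROP (t<5-0); WM=5
i=5 t=6 v=4: → [6,12),[3,9); WM=5
i=6 t=6 v=9: → [6,12),[3,9); WM=5
i=7 t=9 v=5: → [9,15),[6,12); WM=8; [0,6) fires=3
i=8 t=13 v=9: → [12,18),[9,15); WM=12; [3,9) fires=3 [6,12) fires=3
i=9 t=11 v=1: DROP (t<12-0); WM=12
i=10 t=15 v=3: → [15,21),[12,18); WM=14

4 9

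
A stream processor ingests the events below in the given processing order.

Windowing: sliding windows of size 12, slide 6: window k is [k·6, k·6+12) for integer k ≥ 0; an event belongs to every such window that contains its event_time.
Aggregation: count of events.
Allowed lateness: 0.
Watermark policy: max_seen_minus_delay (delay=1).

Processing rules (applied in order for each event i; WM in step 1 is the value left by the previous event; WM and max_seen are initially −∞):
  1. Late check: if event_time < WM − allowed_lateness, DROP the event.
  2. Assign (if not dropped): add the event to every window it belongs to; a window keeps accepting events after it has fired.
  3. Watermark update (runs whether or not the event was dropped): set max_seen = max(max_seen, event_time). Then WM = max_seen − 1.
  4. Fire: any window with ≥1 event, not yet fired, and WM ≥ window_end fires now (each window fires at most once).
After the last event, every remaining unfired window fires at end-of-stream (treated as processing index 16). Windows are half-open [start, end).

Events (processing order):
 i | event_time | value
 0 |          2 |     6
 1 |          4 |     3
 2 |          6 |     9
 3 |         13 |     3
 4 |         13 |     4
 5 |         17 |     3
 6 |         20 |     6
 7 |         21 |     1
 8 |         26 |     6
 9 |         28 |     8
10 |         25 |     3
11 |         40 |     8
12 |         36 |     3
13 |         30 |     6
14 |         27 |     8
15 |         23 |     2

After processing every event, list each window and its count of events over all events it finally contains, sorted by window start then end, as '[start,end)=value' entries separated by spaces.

[0,12)=3 [6,18)=4 [12,24)=5 [18,30)=4 [24,36)=2 [30,42)=1 [36,48)=1

i=0 t=2 v=6: → [0,12); WM=1
i=1 t=4 v=3: → [0,12); WM=3
i=2 t=6 v=9: → [6,18),[0,12); WM=5
i=3 t=13 v=3: → [12,24),[6,18); WM=12; [0,12) fires=3
i=4 t=13 v=4: → [12,24),[6,18); WM=12
i=5 t=17 v=3: → [12,24),[6,18); WM=16
i=6 t=20 v=6: → [18,30),[12,24); WM=19; [6,18) fires=4
i=7 t=21 v=1: → [18,30),[12,24); WM=20
i=8 t=26 v=6: → [24,36),[18,30); WM=25; [12,24) fires=5
i=9 t=28 v=8: → [24,36),[18,30); WM=27
i=10 t=25 v=3: DROP (t<27-0); WM=27
i=11 t=40 v=8: → [36,48),[30,42); WM=39; [18,30) fires=4 [24,36) fires=2
i=12 t=36 v=3: DROP (t<39-0); WM=39
i=13 t=30 v=6: DROP (t<39-0); WM=39
i=14 t=27 v=8: DROP (t<39-0); WM=39
i=15 t=23 v=2: DROP (t<39-0); WM=39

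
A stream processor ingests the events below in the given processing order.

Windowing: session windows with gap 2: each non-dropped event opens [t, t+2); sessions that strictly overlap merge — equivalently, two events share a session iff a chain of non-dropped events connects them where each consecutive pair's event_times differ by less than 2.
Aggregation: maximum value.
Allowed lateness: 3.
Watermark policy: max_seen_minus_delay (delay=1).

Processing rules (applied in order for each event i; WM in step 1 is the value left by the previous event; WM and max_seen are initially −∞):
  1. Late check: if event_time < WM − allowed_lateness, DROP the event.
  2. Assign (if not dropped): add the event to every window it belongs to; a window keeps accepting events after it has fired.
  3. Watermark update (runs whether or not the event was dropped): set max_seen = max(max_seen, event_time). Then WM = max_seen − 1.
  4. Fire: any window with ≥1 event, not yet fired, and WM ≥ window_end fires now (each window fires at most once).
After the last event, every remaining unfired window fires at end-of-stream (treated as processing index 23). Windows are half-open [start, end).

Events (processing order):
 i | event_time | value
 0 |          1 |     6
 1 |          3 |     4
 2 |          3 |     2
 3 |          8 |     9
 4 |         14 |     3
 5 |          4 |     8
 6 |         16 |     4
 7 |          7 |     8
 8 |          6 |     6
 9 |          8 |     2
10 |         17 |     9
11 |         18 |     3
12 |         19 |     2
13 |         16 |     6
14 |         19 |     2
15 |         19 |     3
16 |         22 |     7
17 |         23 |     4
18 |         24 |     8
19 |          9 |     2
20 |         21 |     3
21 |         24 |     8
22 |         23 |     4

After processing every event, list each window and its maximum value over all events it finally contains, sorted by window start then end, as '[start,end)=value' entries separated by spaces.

i=0 t=1 v=6: → [1,3); WM=0
i=1 t=3 v=4: → [3,5); WM=2
i=2 t=3 v=2: → [3,5); WM=2
i=3 t=8 v=9: → [8,10); WM=7
i=4 t=14 v=3: → [14,16); WM=13
i=5 t=4 v=8: DROP (t<13-3); WM=13
i=6 t=16 v=4: → [16,18); WM=15
i=7 t=7 v=8: DROP (t<15-3); WM=15
i=8 t=6 v=6: DROP (t<15-3); WM=15
i=9 t=8 v=2: DROP (t<15-3); WM=15
i=10 t=17 v=9: → [16,19); WM=16
i=11 t=18 v=3: → [16,20); WM=17
i=12 t=19 v=2: → [16,21); WM=18
i=13 t=16 v=6: → [16,21); WM=18
i=14 t=19 v=2: → [16,21); WM=18
i=15 t=19 v=3: → [16,21); WM=18
i=16 t=22 v=7: → [22,24); WM=21
i=17 t=23 v=4: → [22,25); WM=22
i=18 t=24 v=8: → [22,26); WM=23
i=19 t=9 v=2: DROP (t<23-3); WM=23
i=20 t=21 v=3: → [21,26); WM=23
i=21 t=24 v=8: → [21,26); WM=23
i=22 t=23 v=4: → [21,26); WM=23

[1,3)=6 [3,5)=4 [8,10)=9 [14,16)=3 [16,21)=9 [21,26)=8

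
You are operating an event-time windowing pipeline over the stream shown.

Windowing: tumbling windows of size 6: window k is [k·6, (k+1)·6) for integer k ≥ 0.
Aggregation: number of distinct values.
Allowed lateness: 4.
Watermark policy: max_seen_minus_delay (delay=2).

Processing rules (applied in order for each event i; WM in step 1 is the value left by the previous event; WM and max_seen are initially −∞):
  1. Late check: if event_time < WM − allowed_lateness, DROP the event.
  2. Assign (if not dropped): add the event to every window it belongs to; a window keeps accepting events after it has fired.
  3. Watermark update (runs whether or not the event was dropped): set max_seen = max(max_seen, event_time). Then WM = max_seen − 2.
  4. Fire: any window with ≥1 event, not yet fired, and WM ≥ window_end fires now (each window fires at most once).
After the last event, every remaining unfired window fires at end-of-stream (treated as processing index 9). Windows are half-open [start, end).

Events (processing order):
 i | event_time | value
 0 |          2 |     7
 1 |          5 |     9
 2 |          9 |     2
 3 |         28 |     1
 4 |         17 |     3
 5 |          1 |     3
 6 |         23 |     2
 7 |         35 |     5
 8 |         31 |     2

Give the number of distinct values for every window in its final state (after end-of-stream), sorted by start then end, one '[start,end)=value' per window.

[0,6)=2 [6,12)=1 [18,24)=1 [24,30)=1 [30,36)=2

i=0 t=2 v=7: → [0,6); WM=0
i=1 t=5 v=9: → [0,6); WM=3
i=2 t=9 v=2: → [6,12); WM=7; [0,6) fires=2
i=3 t=28 v=1: → [24,30); WM=26; [6,12) fires=1
i=4 t=17 v=3: DROP (t<26-4); WM=26
i=5 t=1 v=3: DROP (t<26-4); WM=26
i=6 t=23 v=2: → [18,24); WM=26; [18,24) fires=1
i=7 t=35 v=5: → [30,36); WM=33; [24,30) fires=1
i=8 t=31 v=2: → [30,36); WM=33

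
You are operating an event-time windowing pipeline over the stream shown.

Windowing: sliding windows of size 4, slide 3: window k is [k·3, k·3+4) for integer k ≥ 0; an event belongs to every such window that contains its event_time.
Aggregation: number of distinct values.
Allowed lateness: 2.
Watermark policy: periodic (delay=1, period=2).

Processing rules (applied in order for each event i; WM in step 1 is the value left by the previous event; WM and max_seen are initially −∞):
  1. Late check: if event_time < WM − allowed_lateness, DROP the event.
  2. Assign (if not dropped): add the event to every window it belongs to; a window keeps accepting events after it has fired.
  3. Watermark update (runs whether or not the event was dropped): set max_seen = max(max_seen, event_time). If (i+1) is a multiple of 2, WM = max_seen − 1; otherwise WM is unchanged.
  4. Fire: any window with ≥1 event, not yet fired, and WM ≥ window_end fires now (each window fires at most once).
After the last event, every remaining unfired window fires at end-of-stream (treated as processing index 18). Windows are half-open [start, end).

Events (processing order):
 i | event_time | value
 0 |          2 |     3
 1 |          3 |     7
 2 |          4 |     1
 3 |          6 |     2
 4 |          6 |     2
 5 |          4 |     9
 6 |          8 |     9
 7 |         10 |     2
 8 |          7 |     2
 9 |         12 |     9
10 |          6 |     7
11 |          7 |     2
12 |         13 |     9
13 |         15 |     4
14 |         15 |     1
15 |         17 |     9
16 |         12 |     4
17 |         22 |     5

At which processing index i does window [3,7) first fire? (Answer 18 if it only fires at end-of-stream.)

7

i=0 t=2 v=3: → [0,4); WM=−∞
i=1 t=3 v=7: → [3,7),[0,4); WM=2
i=2 t=4 v=1: → [3,7); WM=2
i=3 t=6 v=2: → [6,10),[3,7); WM=5; [0,4) fires=2
i=4 t=6 v=2: → [6,10),[3,7); WM=5
i=5 t=4 v=9: → [3,7); WM=5
i=6 t=8 v=9: → [6,10); WM=5
i=7 t=10 v=2: → [9,13); WM=9; [3,7) fires=4
i=8 t=7 v=2: → [6,10); WM=9
i=9 t=12 v=9: → [12,16),[9,13); WM=11; [6,10) fires=2
i=10 t=6 v=7: DROP (t<11-2); WM=11
i=11 t=7 v=2: DROP (t<11-2); WM=11
i=12 t=13 v=9: → [12,16); WM=11
i=13 t=15 v=4: → [15,19),[12,16); WM=14; [9,13) fires=2
i=14 t=15 v=1: → [15,19),[12,16); WM=14
i=15 t=17 v=9: → [15,19); WM=16; [12,16) fires=3
i=16 t=12 v=4: DROP (t<16-2); WM=16
i=17 t=22 v=5: → [21,25); WM=21; [15,19) fires=3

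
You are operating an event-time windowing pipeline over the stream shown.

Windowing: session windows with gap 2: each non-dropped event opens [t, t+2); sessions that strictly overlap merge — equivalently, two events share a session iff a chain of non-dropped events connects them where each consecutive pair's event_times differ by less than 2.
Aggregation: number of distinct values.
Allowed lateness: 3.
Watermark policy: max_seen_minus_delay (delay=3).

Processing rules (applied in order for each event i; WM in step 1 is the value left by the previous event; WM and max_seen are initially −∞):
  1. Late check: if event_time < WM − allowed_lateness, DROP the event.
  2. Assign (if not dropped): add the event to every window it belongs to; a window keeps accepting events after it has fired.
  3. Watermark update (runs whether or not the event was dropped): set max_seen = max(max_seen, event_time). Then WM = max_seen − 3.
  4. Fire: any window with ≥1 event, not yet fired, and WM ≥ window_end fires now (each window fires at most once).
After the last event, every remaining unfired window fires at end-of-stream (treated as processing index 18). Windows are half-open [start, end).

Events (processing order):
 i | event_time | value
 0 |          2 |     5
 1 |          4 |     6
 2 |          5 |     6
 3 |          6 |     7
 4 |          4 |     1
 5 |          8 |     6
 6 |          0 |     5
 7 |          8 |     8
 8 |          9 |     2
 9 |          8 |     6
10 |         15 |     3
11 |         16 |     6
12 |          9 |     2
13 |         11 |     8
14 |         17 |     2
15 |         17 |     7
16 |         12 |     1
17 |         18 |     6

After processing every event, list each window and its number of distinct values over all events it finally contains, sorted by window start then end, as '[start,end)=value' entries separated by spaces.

[2,4)=1 [4,8)=3 [8,11)=3 [11,14)=2 [15,20)=4

i=0 t=2 v=5: → [2,4); WM=-1
i=1 t=4 v=6: → [4,6); WM=1
i=2 t=5 v=6: → [4,7); WM=2
i=3 t=6 v=7: → [4,8); WM=3
i=4 t=4 v=1: → [4,8); WM=3
i=5 t=8 v=6: → [8,10); WM=5
i=6 t=0 v=5: DROP (t<5-3); WM=5
i=7 t=8 v=8: → [8,10); WM=5
i=8 t=9 v=2: → [8,11); WM=6
i=9 t=8 v=6: → [8,11); WM=6
i=10 t=15 v=3: → [15,17); WM=12
i=11 t=16 v=6: → [15,18); WM=13
i=12 t=9 v=2: DROP (t<13-3); WM=13
i=13 t=11 v=8: → [11,13); WM=13
i=14 t=17 v=2: → [15,19); WM=14
i=15 t=17 v=7: → [15,19); WM=14
i=16 t=12 v=1: → [11,14); WM=14
i=17 t=18 v=6: → [15,20); WM=15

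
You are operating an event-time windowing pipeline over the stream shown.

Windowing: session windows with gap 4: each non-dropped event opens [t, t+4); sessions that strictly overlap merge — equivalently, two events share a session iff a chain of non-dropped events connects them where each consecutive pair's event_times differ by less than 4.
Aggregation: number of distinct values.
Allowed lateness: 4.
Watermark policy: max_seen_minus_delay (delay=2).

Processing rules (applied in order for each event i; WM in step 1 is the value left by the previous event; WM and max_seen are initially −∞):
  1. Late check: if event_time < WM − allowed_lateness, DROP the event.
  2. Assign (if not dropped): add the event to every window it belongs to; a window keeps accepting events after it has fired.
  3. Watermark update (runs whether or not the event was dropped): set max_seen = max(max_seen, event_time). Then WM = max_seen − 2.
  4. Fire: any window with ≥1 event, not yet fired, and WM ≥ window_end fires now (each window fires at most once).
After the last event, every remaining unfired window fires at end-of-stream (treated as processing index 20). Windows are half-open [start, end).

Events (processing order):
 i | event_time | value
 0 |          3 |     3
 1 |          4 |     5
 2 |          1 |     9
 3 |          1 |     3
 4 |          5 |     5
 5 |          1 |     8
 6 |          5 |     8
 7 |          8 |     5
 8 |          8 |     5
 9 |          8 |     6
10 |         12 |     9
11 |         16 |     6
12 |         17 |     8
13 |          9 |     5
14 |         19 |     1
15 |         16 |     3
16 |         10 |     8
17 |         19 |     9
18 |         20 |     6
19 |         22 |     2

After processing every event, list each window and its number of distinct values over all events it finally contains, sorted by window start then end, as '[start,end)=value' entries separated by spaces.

[1,12)=5 [12,16)=1 [16,26)=6

i=0 t=3 v=3: → [3,7); WM=1
i=1 t=4 v=5: → [3,8); WM=2
i=2 t=1 v=9: → [1,8); WM=2
i=3 t=1 v=3: → [1,8); WM=2
i=4 t=5 v=5: → [1,9); WM=3
i=5 t=1 v=8: → [1,9); WM=3
i=6 t=5 v=8: → [1,9); WM=3
i=7 t=8 v=5: → [1,12); WM=6
i=8 t=8 v=5: → [1,12); WM=6
i=9 t=8 v=6: → [1,12); WM=6
i=10 t=12 v=9: → [12,16); WM=10
i=11 t=16 v=6: → [16,20); WM=14
i=12 t=17 v=8: → [16,21); WM=15
i=13 t=9 v=5: DROP (t<15-4); WM=15
i=14 t=19 v=1: → [16,23); WM=17
i=15 t=16 v=3: → [16,23); WM=17
i=16 t=10 v=8: DROP (t<17-4); WM=17
i=17 t=19 v=9: → [16,23); WM=17
i=18 t=20 v=6: → [16,24); WM=18
i=19 t=22 v=2: → [16,26); WM=20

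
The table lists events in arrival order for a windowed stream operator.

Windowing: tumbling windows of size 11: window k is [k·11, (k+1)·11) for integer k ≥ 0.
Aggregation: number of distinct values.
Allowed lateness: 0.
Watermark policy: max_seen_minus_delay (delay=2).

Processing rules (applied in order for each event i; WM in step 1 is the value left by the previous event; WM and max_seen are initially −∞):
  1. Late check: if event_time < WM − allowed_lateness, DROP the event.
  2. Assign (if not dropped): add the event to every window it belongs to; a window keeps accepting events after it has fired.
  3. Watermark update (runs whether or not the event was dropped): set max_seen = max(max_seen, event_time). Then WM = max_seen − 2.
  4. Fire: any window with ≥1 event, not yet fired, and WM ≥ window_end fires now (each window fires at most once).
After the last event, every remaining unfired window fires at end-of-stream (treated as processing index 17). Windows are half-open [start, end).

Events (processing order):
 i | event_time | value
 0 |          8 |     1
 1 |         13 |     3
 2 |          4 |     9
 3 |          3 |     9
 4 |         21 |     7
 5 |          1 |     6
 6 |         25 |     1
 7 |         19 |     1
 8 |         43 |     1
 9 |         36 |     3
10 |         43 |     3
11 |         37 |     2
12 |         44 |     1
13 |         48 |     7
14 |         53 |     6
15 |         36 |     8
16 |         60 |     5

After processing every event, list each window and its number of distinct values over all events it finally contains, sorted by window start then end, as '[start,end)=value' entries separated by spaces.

[0,11)=1 [11,22)=2 [22,33)=1 [33,44)=2 [44,55)=3 [55,66)=1

i=0 t=8 v=1: → [0,11); WM=6
i=1 t=13 v=3: → [11,22); WM=11; [0,11) fires=1
i=2 t=4 v=9: DROP (t<11-0); WM=11
i=3 t=3 v=9: DROP (t<11-0); WM=11
i=4 t=21 v=7: → [11,22); WM=19
i=5 t=1 v=6: DROP (t<19-0); WM=19
i=6 t=25 v=1: → [22,33); WM=23; [11,22) fires=2
i=7 t=19 v=1: DROP (t<23-0); WM=23
i=8 t=43 v=1: → [33,44); WM=41; [22,33) fires=1
i=9 t=36 v=3: DROP (t<41-0); WM=41
i=10 t=43 v=3: → [33,44); WM=41
i=11 t=37 v=2: DROP (t<41-0); WM=41
i=12 t=44 v=1: → [44,55); WM=42
i=13 t=48 v=7: → [44,55); WM=46; [33,44) fires=2
i=14 t=53 v=6: → [44,55); WM=51
i=15 t=36 v=8: DROP (t<51-0); WM=51
i=16 t=60 v=5: → [55,66); WM=58; [44,55) fires=3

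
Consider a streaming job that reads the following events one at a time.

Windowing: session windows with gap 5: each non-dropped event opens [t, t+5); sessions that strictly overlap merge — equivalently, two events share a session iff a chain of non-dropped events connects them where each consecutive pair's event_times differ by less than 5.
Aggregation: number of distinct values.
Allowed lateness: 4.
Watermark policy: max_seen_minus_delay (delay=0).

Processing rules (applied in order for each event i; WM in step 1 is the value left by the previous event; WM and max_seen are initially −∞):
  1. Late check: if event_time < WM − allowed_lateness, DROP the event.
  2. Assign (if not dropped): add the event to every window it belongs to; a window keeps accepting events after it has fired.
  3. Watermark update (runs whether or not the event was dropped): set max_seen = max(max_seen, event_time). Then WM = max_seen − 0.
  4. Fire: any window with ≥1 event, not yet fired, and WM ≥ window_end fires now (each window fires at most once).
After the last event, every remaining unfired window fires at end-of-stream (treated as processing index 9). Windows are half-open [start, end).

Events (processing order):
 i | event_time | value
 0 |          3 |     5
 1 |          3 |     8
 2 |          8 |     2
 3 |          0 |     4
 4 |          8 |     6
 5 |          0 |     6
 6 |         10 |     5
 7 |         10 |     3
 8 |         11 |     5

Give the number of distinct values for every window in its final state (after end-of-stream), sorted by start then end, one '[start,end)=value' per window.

[3,8)=2 [8,16)=4

i=0 t=3 v=5: → [3,8); WM=3
i=1 t=3 v=8: → [3,8); WM=3
i=2 t=8 v=2: → [8,13); WM=8
i=3 t=0 v=4: DROP (t<8-4); WM=8
i=4 t=8 v=6: → [8,13); WM=8
i=5 t=0 v=6: DROP (t<8-4); WM=8
i=6 t=10 v=5: → [8,15); WM=10
i=7 t=10 v=3: → [8,15); WM=10
i=8 t=11 v=5: → [8,16); WM=11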